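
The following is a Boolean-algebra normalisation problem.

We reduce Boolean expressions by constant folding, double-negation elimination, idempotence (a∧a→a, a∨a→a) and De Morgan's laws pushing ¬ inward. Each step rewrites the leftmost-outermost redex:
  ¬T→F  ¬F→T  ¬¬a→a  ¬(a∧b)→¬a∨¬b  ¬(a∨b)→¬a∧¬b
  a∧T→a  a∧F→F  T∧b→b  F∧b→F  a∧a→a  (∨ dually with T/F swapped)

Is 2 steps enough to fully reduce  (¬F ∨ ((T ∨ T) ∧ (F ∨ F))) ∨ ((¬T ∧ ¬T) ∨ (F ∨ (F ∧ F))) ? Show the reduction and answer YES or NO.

  start: (¬F ∨ ((T ∨ T) ∧ (F ∨ F))) ∨ ((¬T ∧ ¬T) ∨ (F ∨ (F ∧ F)))
  step 1: (T ∨ ((T ∨ T) ∧ (F ∨ F))) ∨ ((¬T ∧ ¬T) ∨ (F ∨ (F ∧ F)))
  step 2: T ∨ ((¬T ∧ ¬T) ∨ (F ∨ (F ∧ F)))

Answer: NO — after 2 steps the term is T ∨ ((¬T ∧ ¬T) ∨ (F ∨ (F ∧ F))), not yet normal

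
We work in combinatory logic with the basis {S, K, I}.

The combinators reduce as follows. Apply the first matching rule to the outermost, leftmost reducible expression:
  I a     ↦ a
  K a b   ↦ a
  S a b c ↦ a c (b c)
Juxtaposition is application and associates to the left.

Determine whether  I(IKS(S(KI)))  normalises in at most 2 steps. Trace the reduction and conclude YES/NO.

Answer: NO — after 2 steps the term is KS(S(KI)), not yet normal

Working:
  start: I(IKS(S(KI)))
  step 1: IKS(S(KI))
  step 2: KS(S(KI))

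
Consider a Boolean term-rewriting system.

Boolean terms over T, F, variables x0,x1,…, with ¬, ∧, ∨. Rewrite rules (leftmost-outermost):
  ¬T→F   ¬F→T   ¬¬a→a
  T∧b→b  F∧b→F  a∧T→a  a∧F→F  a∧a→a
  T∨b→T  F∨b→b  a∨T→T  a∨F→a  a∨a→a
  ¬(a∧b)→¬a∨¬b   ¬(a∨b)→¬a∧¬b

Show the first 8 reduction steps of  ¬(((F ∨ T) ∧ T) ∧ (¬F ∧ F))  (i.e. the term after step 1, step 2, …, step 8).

  start: ¬(((F ∨ T) ∧ T) ∧ (¬F ∧ F))
  step 1: ¬((F ∨ T) ∧ T) ∨ ¬(¬F ∧ F)
  step 2: (¬(F ∨ T) ∨ ¬T) ∨ ¬(¬F ∧ F)
  step 3: ((¬F ∧ ¬T) ∨ ¬T) ∨ ¬(¬F ∧ F)
  step 4: ((T ∧ ¬T) ∨ ¬T) ∨ ¬(¬F ∧ F)
  step 5: (¬T ∨ ¬T) ∨ ¬(¬F ∧ F)
  step 6: ¬T ∨ ¬(¬F ∧ F)
  step 7: F ∨ ¬(¬F ∧ F)
  step 8: ¬(¬F ∧ F)

Answer: after 8 steps: ¬(¬F ∧ F)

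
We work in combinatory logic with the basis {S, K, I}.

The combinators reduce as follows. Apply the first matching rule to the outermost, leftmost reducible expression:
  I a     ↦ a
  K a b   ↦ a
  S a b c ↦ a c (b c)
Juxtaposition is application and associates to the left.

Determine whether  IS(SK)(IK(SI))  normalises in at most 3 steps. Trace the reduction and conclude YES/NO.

Answer: YES — reaches normal form S(SK)(K(SI)) in 2 ≤ 3 steps

Working:
  start: IS(SK)(IK(SI))
  step 1: S(SK)(IK(SI))
  step 2: S(SK)(K(SI))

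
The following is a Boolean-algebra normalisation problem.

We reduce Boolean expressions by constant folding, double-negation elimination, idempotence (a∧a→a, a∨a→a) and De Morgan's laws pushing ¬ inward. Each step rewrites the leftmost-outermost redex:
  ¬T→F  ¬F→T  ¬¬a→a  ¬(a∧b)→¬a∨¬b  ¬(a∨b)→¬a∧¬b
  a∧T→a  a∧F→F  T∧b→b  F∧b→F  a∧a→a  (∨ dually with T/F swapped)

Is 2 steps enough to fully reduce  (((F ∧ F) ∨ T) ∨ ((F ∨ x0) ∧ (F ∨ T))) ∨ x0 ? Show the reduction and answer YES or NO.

Answer: NO — after 2 steps the term is T ∨ x0, not yet normal

Derivation:
  start: (((F ∧ F) ∨ T) ∨ ((F ∨ x0) ∧ (F ∨ T))) ∨ x0
  step 1: (T ∨ ((F ∨ x0) ∧ (F ∨ T))) ∨ x0
  step 2: T ∨ x0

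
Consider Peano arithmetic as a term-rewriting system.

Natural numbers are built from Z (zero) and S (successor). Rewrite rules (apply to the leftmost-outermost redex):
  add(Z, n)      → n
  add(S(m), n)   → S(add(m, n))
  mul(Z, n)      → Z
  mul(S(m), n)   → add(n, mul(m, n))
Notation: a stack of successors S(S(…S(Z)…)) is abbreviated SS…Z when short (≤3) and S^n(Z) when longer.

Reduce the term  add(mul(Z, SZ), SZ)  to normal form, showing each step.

  start: add(mul(Z, SZ), SZ)
  [1] add(Z, SZ)
  [2] SZ

Answer: normal form = SZ  (in 2 steps)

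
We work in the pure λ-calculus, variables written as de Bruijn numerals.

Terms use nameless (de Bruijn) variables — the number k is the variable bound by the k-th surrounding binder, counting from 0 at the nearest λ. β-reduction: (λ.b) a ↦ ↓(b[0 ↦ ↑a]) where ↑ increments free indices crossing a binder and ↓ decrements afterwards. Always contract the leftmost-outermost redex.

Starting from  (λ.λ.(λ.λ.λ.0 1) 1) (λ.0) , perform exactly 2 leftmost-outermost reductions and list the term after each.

  start: (λ.λ.(λ.λ.λ.0 1) 1) (λ.0)
  →1  λ.(λ.λ.λ.0 1) (λ.0)
  →2  λ.λ.λ.0 1

Answer: after 2 steps: λ.λ.λ.0 1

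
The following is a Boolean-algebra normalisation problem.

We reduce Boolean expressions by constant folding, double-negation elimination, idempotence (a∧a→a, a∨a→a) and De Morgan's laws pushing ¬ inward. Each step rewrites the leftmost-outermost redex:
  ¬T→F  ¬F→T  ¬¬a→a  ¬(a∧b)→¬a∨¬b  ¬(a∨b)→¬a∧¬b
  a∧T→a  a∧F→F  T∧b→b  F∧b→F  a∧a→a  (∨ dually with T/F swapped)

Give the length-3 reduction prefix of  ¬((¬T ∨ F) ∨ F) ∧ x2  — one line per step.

  start: ¬((¬T ∨ F) ∨ F) ∧ x2
  step 1: (¬(¬T ∨ F) ∧ ¬F) ∧ x2
  step 2: ((¬¬T ∧ ¬F) ∧ ¬F) ∧ x2
  step 3: ((T ∧ ¬F) ∧ ¬F) ∧ x2

Answer: after 3 steps: ((T ∧ ¬F) ∧ ¬F) ∧ x2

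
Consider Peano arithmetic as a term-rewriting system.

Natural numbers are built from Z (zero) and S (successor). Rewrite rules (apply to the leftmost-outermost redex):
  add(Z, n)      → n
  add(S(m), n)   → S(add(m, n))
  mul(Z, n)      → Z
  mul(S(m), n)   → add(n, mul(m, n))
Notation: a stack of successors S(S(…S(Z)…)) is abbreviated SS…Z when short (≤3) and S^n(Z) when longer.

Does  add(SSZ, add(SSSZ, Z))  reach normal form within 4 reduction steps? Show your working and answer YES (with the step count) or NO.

Answer: NO — after 4 steps the term is S(S(S(add(SSZ, Z)))), not yet normal

Reduction:
  start: add(SSZ, add(SSSZ, Z))
  →1  S(add(SZ, add(SSSZ, Z)))
  →2  S(S(add(Z, add(SSSZ, Z))))
  →3  S(S(add(SSSZ, Z)))
  →4  S(S(S(add(SSZ, Z))))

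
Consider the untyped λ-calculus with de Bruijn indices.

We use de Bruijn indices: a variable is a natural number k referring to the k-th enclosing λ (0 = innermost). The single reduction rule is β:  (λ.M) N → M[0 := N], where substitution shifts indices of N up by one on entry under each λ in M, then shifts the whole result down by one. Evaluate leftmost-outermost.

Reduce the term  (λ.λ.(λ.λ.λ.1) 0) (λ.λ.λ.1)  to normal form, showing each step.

Answer: normal form = λ.λ.λ.1  (in 2 steps)

Working:
  start: (λ.λ.(λ.λ.λ.1) 0) (λ.λ.λ.1)
  →1  λ.(λ.λ.λ.1) 0
  →2  λ.λ.λ.1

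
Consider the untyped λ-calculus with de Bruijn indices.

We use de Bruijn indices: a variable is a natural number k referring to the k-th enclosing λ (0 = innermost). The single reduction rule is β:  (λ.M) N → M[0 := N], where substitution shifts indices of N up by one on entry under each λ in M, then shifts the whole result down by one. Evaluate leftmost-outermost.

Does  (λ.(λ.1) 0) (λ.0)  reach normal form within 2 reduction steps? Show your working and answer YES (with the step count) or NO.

  start: (λ.(λ.1) 0) (λ.0)
  [1] (λ.λ.0) (λ.0)
  [2] λ.0

Answer: YES — reaches normal form λ.0 in 2 ≤ 2 steps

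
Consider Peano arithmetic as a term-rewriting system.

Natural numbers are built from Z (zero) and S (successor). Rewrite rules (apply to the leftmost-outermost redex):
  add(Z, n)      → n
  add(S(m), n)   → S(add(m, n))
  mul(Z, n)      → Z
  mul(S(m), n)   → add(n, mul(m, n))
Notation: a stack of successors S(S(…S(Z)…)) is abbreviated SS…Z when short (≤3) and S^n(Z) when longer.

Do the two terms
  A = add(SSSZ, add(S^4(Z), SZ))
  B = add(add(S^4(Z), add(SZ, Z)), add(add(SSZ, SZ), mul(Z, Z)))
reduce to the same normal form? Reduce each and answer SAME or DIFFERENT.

Term A:
  start: add(SSSZ, add(S^4(Z), SZ))
  step 1: S(add(SSZ, add(S^4(Z), SZ)))
  step 2: S(S(add(SZ, add(S^4(Z), SZ))))
  step 3: S(S(S(add(Z, add(S^4(Z), SZ)))))
  step 4: S(S(S(add(S^4(Z), SZ))))
  step 5: S(S(S(S(add(SSSZ, SZ)))))
  step 6: S(S(S(S(S(add(SSZ, SZ))))))
  step 7: S(S(S(S(S(S(add(SZ, SZ)))))))
  step 8: S(S(S(S(S(S(S(add(Z, SZ))))))))
  step 9: S^8(Z)

Term B:
  start: add(add(S^4(Z), add(SZ, Z)), add(add(SSZ, SZ), mul(Z, Z)))
  step 1: add(S(add(SSSZ, add(SZ, Z))), add(add(SSZ, SZ), mul(Z, Z)))
  step 2: S(add(add(SSSZ, add(SZ, Z)), add(add(SSZ, SZ), mul(Z, Z))))
  step 3: S(add(S(add(SSZ, add(SZ, Z))), add(add(SSZ, SZ), mul(Z, Z))))
  step 4: S(S(add(add(SSZ, add(SZ, Z)), add(add(SSZ, SZ), mul(Z, Z)))))
  step 5: S(S(add(S(add(SZ, add(SZ, Z))), add(add(SSZ, SZ), mul(Z, Z)))))
  step 6: S(S(S(add(add(SZ, add(SZ, Z)), add(add(SSZ, SZ), mul(Z, Z))))))
  step 7: S(S(S(add(S(add(Z, add(SZ, Z))), add(add(SSZ, SZ), mul(Z, Z))))))
  step 8: S(S(S(S(add(add(Z, add(SZ, Z)), add(add(SSZ, SZ), mul(Z, Z)))))))
  step 9: S(S(S(S(add(add(SZ, Z), add(add(SSZ, SZ), mul(Z, Z)))))))
  step 10: S(S(S(S(add(S(add(Z, Z)), add(add(SSZ, SZ), mul(Z, Z)))))))
  step 11: S(S(S(S(S(add(add(Z, Z), add(add(SSZ, SZ), mul(Z, Z))))))))
  step 12: S(S(S(S(S(add(Z, add(add(SSZ, SZ), mul(Z, Z))))))))
  step 13: S(S(S(S(S(add(add(SSZ, SZ), mul(Z, Z)))))))
  step 14: S(S(S(S(S(add(S(add(SZ, SZ)), mul(Z, Z)))))))
  step 15: S(S(S(S(S(S(add(add(SZ, SZ), mul(Z, Z))))))))
  step 16: S(S(S(S(S(S(add(S(add(Z, SZ)), mul(Z, Z))))))))
  step 17: S(S(S(S(S(S(S(add(add(Z, SZ), mul(Z, Z)))))))))
  step 18: S(S(S(S(S(S(S(add(SZ, mul(Z, Z)))))))))
  step 19: S(S(S(S(S(S(S(S(add(Z, mul(Z, Z))))))))))
  step 20: S(S(S(S(S(S(S(S(mul(Z, Z)))))))))
  step 21: S^8(Z)

Answer: SAME — A ⇓ S^8(Z), B ⇓ S^8(Z)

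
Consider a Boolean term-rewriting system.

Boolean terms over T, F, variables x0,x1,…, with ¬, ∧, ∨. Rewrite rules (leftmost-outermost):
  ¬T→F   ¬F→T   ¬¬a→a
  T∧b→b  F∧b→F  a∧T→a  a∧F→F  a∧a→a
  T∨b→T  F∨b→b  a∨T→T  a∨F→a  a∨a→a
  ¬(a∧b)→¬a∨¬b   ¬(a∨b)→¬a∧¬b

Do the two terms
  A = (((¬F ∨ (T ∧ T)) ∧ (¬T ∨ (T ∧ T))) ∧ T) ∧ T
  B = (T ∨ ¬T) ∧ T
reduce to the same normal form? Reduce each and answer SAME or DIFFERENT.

Term A:
  start: (((¬F ∨ (T ∧ T)) ∧ (¬T ∨ (T ∧ T))) ∧ T) ∧ T
  →1  ((¬F ∨ (T ∧ T)) ∧ (¬T ∨ (T ∧ T))) ∧ T
  →2  (¬F ∨ (T ∧ T)) ∧ (¬T ∨ (T ∧ T))
  →3  (T ∨ (T ∧ T)) ∧ (¬T ∨ (T ∧ T))
  →4  T ∧ (¬T ∨ (T ∧ T))
  →5  ¬T ∨ (T ∧ T)
  →6  F ∨ (T ∧ T)
  →7  T ∧ T
  →8  T

Term B:
  start: (T ∨ ¬T) ∧ T
  →1  T ∨ ¬T
  →2  T

Answer: SAME — A ⇓ T, B ⇓ T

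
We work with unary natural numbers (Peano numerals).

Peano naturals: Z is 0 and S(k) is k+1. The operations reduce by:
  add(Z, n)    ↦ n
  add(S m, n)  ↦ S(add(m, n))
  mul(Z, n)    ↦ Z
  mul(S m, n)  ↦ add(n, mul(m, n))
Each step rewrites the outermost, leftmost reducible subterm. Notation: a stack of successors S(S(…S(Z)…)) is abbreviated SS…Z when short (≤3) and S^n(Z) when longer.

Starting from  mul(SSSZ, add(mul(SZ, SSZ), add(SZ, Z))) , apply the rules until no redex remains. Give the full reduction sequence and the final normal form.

  start: mul(SSSZ, add(mul(SZ, SSZ), add(SZ, Z)))
  [1] add(add(mul(SZ, SSZ), add(SZ, Z)), mul(SSZ, add(mul(SZ, SSZ), add(SZ, Z))))
  [2] add(add(add(SSZ, mul(Z, SSZ)), add(SZ, Z)), mul(SSZ, add(mul(SZ, SSZ), add(SZ, Z))))
  [3] add(add(S(add(SZ, mul(Z, SSZ))), add(SZ, Z)), mul(SSZ, add(mul(SZ, SSZ), add(SZ, Z))))
  [4] add(S(add(add(SZ, mul(Z, SSZ)), add(SZ, Z))), mul(SSZ, add(mul(SZ, SSZ), add(SZ, Z))))
  [5] S(add(add(add(SZ, mul(Z, SSZ)), add(SZ, Z)), mul(SSZ, add(mul(SZ, SSZ), add(SZ, Z)))))
  [6] S(add(add(S(add(Z, mul(Z, SSZ))), add(SZ, Z)), mul(SSZ, add(mul(SZ, SSZ), add(SZ, Z)))))
  [7] S(add(S(add(add(Z, mul(Z, SSZ)), add(SZ, Z))), mul(SSZ, add(mul(SZ, SSZ), add(SZ, Z)))))
  [8] S(S(add(add(add(Z, mul(Z, SSZ)), add(SZ, Z)), mul(SSZ, add(mul(SZ, SSZ), add(SZ, Z))))))
  [9] S(S(add(add(mul(Z, SSZ), add(SZ, Z)), mul(SSZ, add(mul(SZ, SSZ), add(SZ, Z))))))
  [10] S(S(add(add(Z, add(SZ, Z)), mul(SSZ, add(mul(SZ, SSZ), add(SZ, Z))))))
  [11] S(S(add(add(SZ, Z), mul(SSZ, add(mul(SZ, SSZ), add(SZ, Z))))))
  [12] S(S(add(S(add(Z, Z)), mul(SSZ, add(mul(SZ, SSZ), add(SZ, Z))))))
  [13] S(S(S(add(add(Z, Z), mul(SSZ, add(mul(SZ, SSZ), add(SZ, Z)))))))
  [14] S(S(S(add(Z, mul(SSZ, add(mul(SZ, SSZ), add(SZ, Z)))))))
  [15] S(S(S(mul(SSZ, add(mul(SZ, SSZ), add(SZ, Z))))))
  [16] S(S(S(add(add(mul(SZ, SSZ), add(SZ, Z)), mul(SZ, add(mul(SZ, SSZ), add(SZ, Z)))))))
  [17] S(S(S(add(add(add(SSZ, mul(Z, SSZ)), add(SZ, Z)), mul(SZ, add(mul(SZ, SSZ), add(SZ, Z)))))))
  [18] S(S(S(add(add(S(add(SZ, mul(Z, SSZ))), add(SZ, Z)), mul(SZ, add(mul(SZ, SSZ), add(SZ, Z)))))))
  [19] S(S(S(add(S(add(add(SZ, mul(Z, SSZ)), add(SZ, Z))), mul(SZ, add(mul(SZ, SSZ), add(SZ, Z)))))))
  [20] S(S(S(S(add(add(add(SZ, mul(Z, SSZ)), add(SZ, Z)), mul(SZ, add(mul(SZ, SSZ), add(SZ, Z))))))))
  [21] S(S(S(S(add(add(S(add(Z, mul(Z, SSZ))), add(SZ, Z)), mul(SZ, add(mul(SZ, SSZ), add(SZ, Z))))))))
  [22] S(S(S(S(add(S(add(add(Z, mul(Z, SSZ)), add(SZ, Z))), mul(SZ, add(mul(SZ, SSZ), add(SZ, Z))))))))
  [23] S(S(S(S(S(add(add(add(Z, mul(Z, SSZ)), add(SZ, Z)), mul(SZ, add(mul(SZ, SSZ), add(SZ, Z)))))))))
  [24] S(S(S(S(S(add(add(mul(Z, SSZ), add(SZ, Z)), mul(SZ, add(mul(SZ, SSZ), add(SZ, Z)))))))))
  [25] S(S(S(S(S(add(add(Z, add(SZ, Z)), mul(SZ, add(mul(SZ, SSZ), add(SZ, Z)))))))))
  [26] S(S(S(S(S(add(add(SZ, Z), mul(SZ, add(mul(SZ, SSZ), add(SZ, Z)))))))))
  [27] S(S(S(S(S(add(S(add(Z, Z)), mul(SZ, add(mul(SZ, SSZ), add(SZ, Z)))))))))
  [28] S(S(S(S(S(S(add(add(Z, Z), mul(SZ, add(mul(SZ, SSZ), add(SZ, Z))))))))))
  [29] S(S(S(S(S(S(add(Z, mul(SZ, add(mul(SZ, SSZ), add(SZ, Z))))))))))
  [30] S(S(S(S(S(S(mul(SZ, add(mul(SZ, SSZ), add(SZ, Z)))))))))
  [31] S(S(S(S(S(S(add(add(mul(SZ, SSZ), add(SZ, Z)), mul(Z, add(mul(SZ, SSZ), add(SZ, Z))))))))))
  [32] S(S(S(S(S(S(add(add(add(SSZ, mul(Z, SSZ)), add(SZ, Z)), mul(Z, add(mul(SZ, SSZ), add(SZ, Z))))))))))
  [33] S(S(S(S(S(S(add(add(S(add(SZ, mul(Z, SSZ))), add(SZ, Z)), mul(Z, add(mul(SZ, SSZ), add(SZ, Z))))))))))
  [34] S(S(S(S(S(S(add(S(add(add(SZ, mul(Z, SSZ)), add(SZ, Z))), mul(Z, add(mul(SZ, SSZ), add(SZ, Z))))))))))
  [35] S(S(S(S(S(S(S(add(add(add(SZ, mul(Z, SSZ)), add(SZ, Z)), mul(Z, add(mul(SZ, SSZ), add(SZ, Z)))))))))))
  [36] S(S(S(S(S(S(S(add(add(S(add(Z, mul(Z, SSZ))), add(SZ, Z)), mul(Z, add(mul(SZ, SSZ), add(SZ, Z)))))))))))
  [37] S(S(S(S(S(S(S(add(S(add(add(Z, mul(Z, SSZ)), add(SZ, Z))), mul(Z, add(mul(SZ, SSZ), add(SZ, Z)))))))))))
  [38] S(S(S(S(S(S(S(S(add(add(add(Z, mul(Z, SSZ)), add(SZ, Z)), mul(Z, add(mul(SZ, SSZ), add(SZ, Z))))))))))))
  [39] S(S(S(S(S(S(S(S(add(add(mul(Z, SSZ), add(SZ, Z)), mul(Z, add(mul(SZ, SSZ), add(SZ, Z))))))))))))
  [40] S(S(S(S(S(S(S(S(add(add(Z, add(SZ, Z)), mul(Z, add(mul(SZ, SSZ), add(SZ, Z))))))))))))
  [41] S(S(S(S(S(S(S(S(add(add(SZ, Z), mul(Z, add(mul(SZ, SSZ), add(SZ, Z))))))))))))
  [42] S(S(S(S(S(S(S(S(add(S(add(Z, Z)), mul(Z, add(mul(SZ, SSZ), add(SZ, Z))))))))))))
  [43] S(S(S(S(S(S(S(S(S(add(add(Z, Z), mul(Z, add(mul(SZ, SSZ), add(SZ, Z)))))))))))))
  [44] S(S(S(S(S(S(S(S(S(add(Z, mul(Z, add(mul(SZ, SSZ), add(SZ, Z)))))))))))))
  [45] S(S(S(S(S(S(S(S(S(mul(Z, add(mul(SZ, SSZ), add(SZ, Z))))))))))))
  [46] S^9(Z)

Answer: normal form = S^9(Z)  (in 46 steps)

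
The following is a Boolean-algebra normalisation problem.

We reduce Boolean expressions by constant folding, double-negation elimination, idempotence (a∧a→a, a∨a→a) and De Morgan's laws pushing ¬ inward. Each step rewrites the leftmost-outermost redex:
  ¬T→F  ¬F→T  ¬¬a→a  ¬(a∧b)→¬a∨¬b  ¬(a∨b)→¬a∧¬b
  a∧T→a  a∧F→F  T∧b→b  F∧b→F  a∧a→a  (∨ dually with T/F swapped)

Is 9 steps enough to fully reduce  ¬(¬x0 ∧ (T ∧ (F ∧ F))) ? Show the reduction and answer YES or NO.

Answer: YES — reaches normal form T in 9 ≤ 9 steps

Reduction:
  start: ¬(¬x0 ∧ (T ∧ (F ∧ F)))
  [1] ¬¬x0 ∨ ¬(T ∧ (F ∧ F))
  [2] x0 ∨ ¬(T ∧ (F ∧ F))
  [3] x0 ∨ (¬T ∨ ¬(F ∧ F))
  [4] x0 ∨ (F ∨ ¬(F ∧ F))
  [5] x0 ∨ ¬(F ∧ F)
  [6] x0 ∨ (¬F ∨ ¬F)
  [7] x0 ∨ ¬F
  [8] x0 ∨ T
  [9] T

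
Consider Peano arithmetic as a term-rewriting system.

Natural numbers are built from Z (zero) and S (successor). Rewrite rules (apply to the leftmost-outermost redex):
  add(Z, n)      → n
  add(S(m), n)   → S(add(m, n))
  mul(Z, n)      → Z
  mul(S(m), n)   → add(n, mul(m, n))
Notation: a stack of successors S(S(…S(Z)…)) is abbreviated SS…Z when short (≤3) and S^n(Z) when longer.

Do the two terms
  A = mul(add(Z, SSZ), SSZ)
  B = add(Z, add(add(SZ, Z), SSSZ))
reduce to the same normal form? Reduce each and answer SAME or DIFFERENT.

Term A:
  start: mul(add(Z, SSZ), SSZ)
  [1] mul(SSZ, SSZ)
  [2] add(SSZ, mul(SZ, SSZ))
  [3] S(add(SZ, mul(SZ, SSZ)))
  [4] S(S(add(Z, mul(SZ, SSZ))))
  [5] S(S(mul(SZ, SSZ)))
  [6] S(S(add(SSZ, mul(Z, SSZ))))
  [7] S(S(S(add(SZ, mul(Z, SSZ)))))
  [8] S(S(S(S(add(Z, mul(Z, SSZ))))))
  [9] S(S(S(S(mul(Z, SSZ)))))
  [10] S^4(Z)

Term B:
  start: add(Z, add(add(SZ, Z), SSSZ))
  [1] add(add(SZ, Z), SSSZ)
  [2] add(S(add(Z, Z)), SSSZ)
  [3] S(add(add(Z, Z), SSSZ))
  [4] S(add(Z, SSSZ))
  [5] S^4(Z)

Answer: SAME — A ⇓ S^4(Z), B ⇓ S^4(Z)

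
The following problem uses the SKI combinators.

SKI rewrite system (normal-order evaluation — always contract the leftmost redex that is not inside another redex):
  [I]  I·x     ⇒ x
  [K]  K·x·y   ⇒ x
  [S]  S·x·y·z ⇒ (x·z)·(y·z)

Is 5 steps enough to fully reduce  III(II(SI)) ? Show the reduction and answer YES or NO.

  start: III(II(SI))
  step 1: II(II(SI))
  step 2: I(II(SI))
  step 3: II(SI)
  step 4: I(SI)
  step 5: SI

Answer: YES — reaches normal form SI in 5 ≤ 5 steps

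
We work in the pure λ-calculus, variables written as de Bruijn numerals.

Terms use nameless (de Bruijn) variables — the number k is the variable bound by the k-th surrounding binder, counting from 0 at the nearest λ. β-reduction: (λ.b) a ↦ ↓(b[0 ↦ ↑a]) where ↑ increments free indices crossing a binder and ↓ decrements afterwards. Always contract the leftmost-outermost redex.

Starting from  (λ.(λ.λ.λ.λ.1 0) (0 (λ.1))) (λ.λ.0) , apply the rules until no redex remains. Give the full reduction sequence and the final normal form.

  start: (λ.(λ.λ.λ.λ.1 0) (0 (λ.1))) (λ.λ.0)
  step 1: (λ.λ.λ.λ.1 0) ((λ.λ.0) (λ.λ.λ.0))
  step 2: λ.λ.λ.1 0

Answer: normal form = λ.λ.λ.1 0  (in 2 steps)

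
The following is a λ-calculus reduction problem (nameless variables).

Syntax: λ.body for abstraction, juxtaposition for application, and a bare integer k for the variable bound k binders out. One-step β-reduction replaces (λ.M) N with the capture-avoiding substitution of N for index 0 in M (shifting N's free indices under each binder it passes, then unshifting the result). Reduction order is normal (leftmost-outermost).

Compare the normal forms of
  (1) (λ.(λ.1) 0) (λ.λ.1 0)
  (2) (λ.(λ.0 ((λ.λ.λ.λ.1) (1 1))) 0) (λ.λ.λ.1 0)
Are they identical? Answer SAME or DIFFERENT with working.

Term A:
  start: (λ.(λ.1) 0) (λ.λ.1 0)
  step 1: (λ.λ.λ.1 0) (λ.λ.1 0)
  step 2: λ.λ.1 0

Term B:
  start: (λ.(λ.0 ((λ.λ.λ.λ.1) (1 1))) 0) (λ.λ.λ.1 0)
  step 1: (λ.0 ((λ.λ.λ.λ.1) ((λ.λ.λ.1 0) (λ.λ.λ.1 0)))) (λ.λ.λ.1 0)
  step 2: (λ.λ.λ.1 0) ((λ.λ.λ.λ.1) ((λ.λ.λ.1 0) (λ.λ.λ.1 0)))
  step 3: λ.λ.1 0

Answer: SAME — A ⇓ λ.λ.1 0, B ⇓ λ.λ.1 0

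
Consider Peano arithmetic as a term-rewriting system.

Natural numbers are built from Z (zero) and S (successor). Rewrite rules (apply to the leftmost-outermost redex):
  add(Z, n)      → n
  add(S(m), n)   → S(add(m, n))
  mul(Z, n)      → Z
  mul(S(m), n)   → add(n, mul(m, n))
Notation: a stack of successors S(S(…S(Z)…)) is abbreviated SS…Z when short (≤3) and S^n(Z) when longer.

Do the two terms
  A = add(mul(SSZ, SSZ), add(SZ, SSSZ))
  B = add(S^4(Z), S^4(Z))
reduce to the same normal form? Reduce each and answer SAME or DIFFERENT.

Term A:
  start: add(mul(SSZ, SSZ), add(SZ, SSSZ))
  →1  add(add(SSZ, mul(SZ, SSZ)), add(SZ, SSSZ))
  →2  add(S(add(SZ, mul(SZ, SSZ))), add(SZ, SSSZ))
  →3  S(add(add(SZ, mul(SZ, SSZ)), add(SZ, SSSZ)))
  →4  S(add(S(add(Z, mul(SZ, SSZ))), add(SZ, SSSZ)))
  →5  S(S(add(add(Z, mul(SZ, SSZ)), add(SZ, SSSZ))))
  →6  S(S(add(mul(SZ, SSZ), add(SZ, SSSZ))))
  →7  S(S(add(add(SSZ, mul(Z, SSZ)), add(SZ, SSSZ))))
  →8  S(S(add(S(add(SZ, mul(Z, SSZ))), add(SZ, SSSZ))))
  →9  S(S(S(add(add(SZ, mul(Z, SSZ)), add(SZ, SSSZ)))))
  →10  S(S(S(add(S(add(Z, mul(Z, SSZ))), add(SZ, SSSZ)))))
  →11  S(S(S(S(add(add(Z, mul(Z, SSZ)), add(SZ, SSSZ))))))
  →12  S(S(S(S(add(mul(Z, SSZ), add(SZ, SSSZ))))))
  →13  S(S(S(S(add(Z, add(SZ, SSSZ))))))
  →14  S(S(S(S(add(SZ, SSSZ)))))
  →15  S(S(S(S(S(add(Z, SSSZ))))))
  →16  S^8(Z)

Term B:
  start: add(S^4(Z), S^4(Z))
  →1  S(add(SSSZ, S^4(Z)))
  →2  S(S(add(SSZ, S^4(Z))))
  →3  S(S(S(add(SZ, S^4(Z)))))
  →4  S(S(S(S(add(Z, S^4(Z))))))
  →5  S^8(Z)

Answer: SAME — A ⇓ S^8(Z), B ⇓ S^8(Z)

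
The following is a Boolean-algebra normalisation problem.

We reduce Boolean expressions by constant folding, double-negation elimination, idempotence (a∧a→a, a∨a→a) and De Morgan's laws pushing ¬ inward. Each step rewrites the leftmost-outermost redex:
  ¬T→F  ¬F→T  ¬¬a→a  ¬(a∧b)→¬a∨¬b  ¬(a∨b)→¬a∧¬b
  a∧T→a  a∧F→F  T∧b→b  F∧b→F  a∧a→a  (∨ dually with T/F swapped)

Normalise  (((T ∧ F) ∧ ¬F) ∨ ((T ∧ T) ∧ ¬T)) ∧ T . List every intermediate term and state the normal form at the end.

Answer: normal form = F  (in 7 steps)

Derivation:
  start: (((T ∧ F) ∧ ¬F) ∨ ((T ∧ T) ∧ ¬T)) ∧ T
  step 1: ((T ∧ F) ∧ ¬F) ∨ ((T ∧ T) ∧ ¬T)
  step 2: (F ∧ ¬F) ∨ ((T ∧ T) ∧ ¬T)
  step 3: F ∨ ((T ∧ T) ∧ ¬T)
  step 4: (T ∧ T) ∧ ¬T
  step 5: T ∧ ¬T
  step 6: ¬T
  step 7: F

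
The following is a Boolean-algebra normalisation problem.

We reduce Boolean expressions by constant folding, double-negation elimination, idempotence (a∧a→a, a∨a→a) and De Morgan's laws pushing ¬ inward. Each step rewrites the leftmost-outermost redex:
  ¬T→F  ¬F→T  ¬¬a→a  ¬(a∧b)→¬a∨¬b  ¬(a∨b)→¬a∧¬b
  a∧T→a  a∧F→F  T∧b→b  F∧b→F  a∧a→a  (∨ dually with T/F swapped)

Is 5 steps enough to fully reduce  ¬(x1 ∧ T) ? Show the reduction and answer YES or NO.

Answer: YES — reaches normal form ¬x1 in 3 ≤ 5 steps

Reduction:
  start: ¬(x1 ∧ T)
  [1] ¬x1 ∨ ¬T
  [2] ¬x1 ∨ F
  [3] ¬x1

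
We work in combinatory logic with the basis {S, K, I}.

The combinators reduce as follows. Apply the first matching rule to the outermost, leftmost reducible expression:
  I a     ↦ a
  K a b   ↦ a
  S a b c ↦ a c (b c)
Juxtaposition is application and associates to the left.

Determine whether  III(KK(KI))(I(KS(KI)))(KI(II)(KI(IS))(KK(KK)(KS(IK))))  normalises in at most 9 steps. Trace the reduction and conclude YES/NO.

Answer: YES — reaches normal form S in 7 ≤ 9 steps

Working:
  start: III(KK(KI))(I(KS(KI)))(KI(II)(KI(IS))(KK(KK)(KS(IK))))
  [1] II(KK(KI))(I(KS(KI)))(KI(II)(KI(IS))(KK(KK)(KS(IK))))
  [2] I(KK(KI))(I(KS(KI)))(KI(II)(KI(IS))(KK(KK)(KS(IK))))
  [3] KK(KI)(I(KS(KI)))(KI(II)(KI(IS))(KK(KK)(KS(IK))))
  [4] K(I(KS(KI)))(KI(II)(KI(IS))(KK(KK)(KS(IK))))
  [5] I(KS(KI))
  [6] KS(KI)
  [7] S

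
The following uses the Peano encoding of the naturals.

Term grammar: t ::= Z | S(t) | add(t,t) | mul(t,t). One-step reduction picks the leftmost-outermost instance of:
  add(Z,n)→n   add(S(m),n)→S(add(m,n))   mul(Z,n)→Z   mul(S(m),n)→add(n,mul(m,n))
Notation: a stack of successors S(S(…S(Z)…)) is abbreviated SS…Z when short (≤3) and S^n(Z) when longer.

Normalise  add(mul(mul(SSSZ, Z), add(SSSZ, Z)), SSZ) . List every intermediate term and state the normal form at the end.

  start: add(mul(mul(SSSZ, Z), add(SSSZ, Z)), SSZ)
  →1  add(mul(add(Z, mul(SSZ, Z)), add(SSSZ, Z)), SSZ)
  →2  add(mul(mul(SSZ, Z), add(SSSZ, Z)), SSZ)
  →3  add(mul(add(Z, mul(SZ, Z)), add(SSSZ, Z)), SSZ)
  →4  add(mul(mul(SZ, Z), add(SSSZ, Z)), SSZ)
  →5  add(mul(add(Z, mul(Z, Z)), add(SSSZ, Z)), SSZ)
  →6  add(mul(mul(Z, Z), add(SSSZ, Z)), SSZ)
  →7  add(mul(Z, add(SSSZ, Z)), SSZ)
  →8  add(Z, SSZ)
  →9  SSZ

Answer: normal form = SSZ  (in 9 steps)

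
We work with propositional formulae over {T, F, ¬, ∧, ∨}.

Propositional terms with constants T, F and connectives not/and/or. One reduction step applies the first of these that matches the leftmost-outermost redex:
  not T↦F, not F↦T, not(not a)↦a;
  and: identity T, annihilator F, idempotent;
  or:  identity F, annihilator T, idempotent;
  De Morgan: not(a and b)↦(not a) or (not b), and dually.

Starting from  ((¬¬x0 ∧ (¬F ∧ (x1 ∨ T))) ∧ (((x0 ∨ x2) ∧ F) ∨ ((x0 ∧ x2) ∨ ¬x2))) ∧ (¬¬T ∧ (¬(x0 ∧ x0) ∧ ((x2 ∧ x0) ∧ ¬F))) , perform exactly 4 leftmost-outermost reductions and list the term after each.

Answer: after 4 steps: ((x0 ∧ T) ∧ (((x0 ∨ x2) ∧ F) ∨ ((x0 ∧ x2) ∨ ¬x2))) ∧ (¬¬T ∧ (¬(x0 ∧ x0) ∧ ((x2 ∧ x0) ∧ ¬F)))

Derivation:
  start: ((¬¬x0 ∧ (¬F ∧ (x1 ∨ T))) ∧ (((x0 ∨ x2) ∧ F) ∨ ((x0 ∧ x2) ∨ ¬x2))) ∧ (¬¬T ∧ (¬(x0 ∧ x0) ∧ ((x2 ∧ x0) ∧ ¬F)))
  [1] ((x0 ∧ (¬F ∧ (x1 ∨ T))) ∧ (((x0 ∨ x2) ∧ F) ∨ ((x0 ∧ x2) ∨ ¬x2))) ∧ (¬¬T ∧ (¬(x0 ∧ x0) ∧ ((x2 ∧ x0) ∧ ¬F)))
  [2] ((x0 ∧ (T ∧ (x1 ∨ T))) ∧ (((x0 ∨ x2) ∧ F) ∨ ((x0 ∧ x2) ∨ ¬x2))) ∧ (¬¬T ∧ (¬(x0 ∧ x0) ∧ ((x2 ∧ x0) ∧ ¬F)))
  [3] ((x0 ∧ (x1 ∨ T)) ∧ (((x0 ∨ x2) ∧ F) ∨ ((x0 ∧ x2) ∨ ¬x2))) ∧ (¬¬T ∧ (¬(x0 ∧ x0) ∧ ((x2 ∧ x0) ∧ ¬F)))
  [4] ((x0 ∧ T) ∧ (((x0 ∨ x2) ∧ F) ∨ ((x0 ∧ x2) ∨ ¬x2))) ∧ (¬¬T ∧ (¬(x0 ∧ x0) ∧ ((x2 ∧ x0) ∧ ¬F)))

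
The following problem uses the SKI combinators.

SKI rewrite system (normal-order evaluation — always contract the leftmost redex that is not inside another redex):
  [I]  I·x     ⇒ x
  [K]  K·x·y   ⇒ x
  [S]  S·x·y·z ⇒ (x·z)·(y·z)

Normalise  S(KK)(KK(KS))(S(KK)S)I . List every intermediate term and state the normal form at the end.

Answer: normal form = K(S(KK)S)  (in 4 steps)

Working:
  start: S(KK)(KK(KS))(S(KK)S)I
  step 1: KK(S(KK)S)(KK(KS)(S(KK)S))I
  step 2: K(KK(KS)(S(KK)S))I
  step 3: KK(KS)(S(KK)S)
  step 4: K(S(KK)S)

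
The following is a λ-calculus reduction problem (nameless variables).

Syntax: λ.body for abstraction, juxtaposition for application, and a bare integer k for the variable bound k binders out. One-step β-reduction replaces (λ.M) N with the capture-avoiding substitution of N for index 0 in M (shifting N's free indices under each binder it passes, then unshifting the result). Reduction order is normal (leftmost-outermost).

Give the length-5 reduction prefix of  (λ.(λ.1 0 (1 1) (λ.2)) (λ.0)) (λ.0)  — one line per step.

Answer: after 5 steps: (λ.0) (λ.λ.0)

Reduction:
  start: (λ.(λ.1 0 (1 1) (λ.2)) (λ.0)) (λ.0)
  step 1: (λ.(λ.0) 0 ((λ.0) (λ.0)) (λ.λ.0)) (λ.0)
  step 2: (λ.0) (λ.0) ((λ.0) (λ.0)) (λ.λ.0)
  step 3: (λ.0) ((λ.0) (λ.0)) (λ.λ.0)
  step 4: (λ.0) (λ.0) (λ.λ.0)
  step 5: (λ.0) (λ.λ.0)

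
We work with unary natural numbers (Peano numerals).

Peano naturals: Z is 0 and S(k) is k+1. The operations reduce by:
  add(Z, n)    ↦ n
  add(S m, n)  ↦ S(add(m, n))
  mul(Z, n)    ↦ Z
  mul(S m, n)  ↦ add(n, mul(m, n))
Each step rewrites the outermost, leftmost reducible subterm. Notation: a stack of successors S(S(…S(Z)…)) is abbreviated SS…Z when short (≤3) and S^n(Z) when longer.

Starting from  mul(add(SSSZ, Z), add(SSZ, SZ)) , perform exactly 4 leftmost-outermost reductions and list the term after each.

  start: mul(add(SSSZ, Z), add(SSZ, SZ))
  [1] mul(S(add(SSZ, Z)), add(SSZ, SZ))
  [2] add(add(SSZ, SZ), mul(add(SSZ, Z), add(SSZ, SZ)))
  [3] add(S(add(SZ, SZ)), mul(add(SSZ, Z), add(SSZ, SZ)))
  [4] S(add(add(SZ, SZ), mul(add(SSZ, Z), add(SSZ, SZ))))

Answer: after 4 steps: S(add(add(SZ, SZ), mul(add(SSZ, Z), add(SSZ, SZ))))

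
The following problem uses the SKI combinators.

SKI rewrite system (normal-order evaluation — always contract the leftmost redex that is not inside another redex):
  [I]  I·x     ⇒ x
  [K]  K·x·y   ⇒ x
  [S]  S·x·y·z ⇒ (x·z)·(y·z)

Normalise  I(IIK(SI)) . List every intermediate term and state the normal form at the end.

Answer: normal form = K(SI)  (in 3 steps)

Derivation:
  start: I(IIK(SI))
  →1  IIK(SI)
  →2  IK(SI)
  →3  K(SI)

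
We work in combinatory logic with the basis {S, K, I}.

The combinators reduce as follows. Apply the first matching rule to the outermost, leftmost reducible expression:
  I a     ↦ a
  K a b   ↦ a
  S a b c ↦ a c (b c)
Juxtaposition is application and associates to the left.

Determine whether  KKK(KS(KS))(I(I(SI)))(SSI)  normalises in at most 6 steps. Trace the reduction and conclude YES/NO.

  start: KKK(KS(KS))(I(I(SI)))(SSI)
  →1  K(KS(KS))(I(I(SI)))(SSI)
  →2  KS(KS)(SSI)
  →3  S(SSI)

Answer: YES — reaches normal form S(SSI) in 3 ≤ 6 steps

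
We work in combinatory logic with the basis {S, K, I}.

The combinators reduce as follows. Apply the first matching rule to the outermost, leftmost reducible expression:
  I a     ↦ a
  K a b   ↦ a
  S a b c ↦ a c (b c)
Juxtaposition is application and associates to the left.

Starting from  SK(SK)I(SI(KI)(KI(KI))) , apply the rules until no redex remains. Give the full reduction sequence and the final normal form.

Answer: normal form = I  (in 8 steps)

Working:
  start: SK(SK)I(SI(KI)(KI(KI)))
  step 1: KI(SKI)(SI(KI)(KI(KI)))
  step 2: I(SI(KI)(KI(KI)))
  step 3: SI(KI)(KI(KI))
  step 4: I(KI(KI))(KI(KI(KI)))
  step 5: KI(KI)(KI(KI(KI)))
  step 6: I(KI(KI(KI)))
  step 7: KI(KI(KI))
  step 8: I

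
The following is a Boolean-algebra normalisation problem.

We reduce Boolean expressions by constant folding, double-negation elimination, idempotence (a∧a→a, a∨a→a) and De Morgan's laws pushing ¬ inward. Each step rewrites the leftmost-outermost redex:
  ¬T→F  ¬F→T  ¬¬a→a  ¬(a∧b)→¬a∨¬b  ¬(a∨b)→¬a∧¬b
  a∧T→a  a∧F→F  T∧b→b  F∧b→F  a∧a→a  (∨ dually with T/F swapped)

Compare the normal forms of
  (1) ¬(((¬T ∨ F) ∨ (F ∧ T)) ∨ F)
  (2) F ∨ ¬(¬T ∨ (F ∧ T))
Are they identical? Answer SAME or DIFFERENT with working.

Term A:
  start: ¬(((¬T ∨ F) ∨ (F ∧ T)) ∨ F)
  →1  ¬((¬T ∨ F) ∨ (F ∧ T)) ∧ ¬F
  →2  (¬(¬T ∨ F) ∧ ¬(F ∧ T)) ∧ ¬F
  →3  ((¬¬T ∧ ¬F) ∧ ¬(F ∧ T)) ∧ ¬F
  →4  ((T ∧ ¬F) ∧ ¬(F ∧ T)) ∧ ¬F
  →5  (¬F ∧ ¬(F ∧ T)) ∧ ¬F
  →6  (T ∧ ¬(F ∧ T)) ∧ ¬F
  →7  ¬(F ∧ T) ∧ ¬F
  →8  (¬F ∨ ¬T) ∧ ¬F
  →9  (T ∨ ¬T) ∧ ¬F
  →10  T ∧ ¬F
  →11  ¬F
  →12  T

Term B:
  start: F ∨ ¬(¬T ∨ (F ∧ T))
  →1  ¬(¬T ∨ (F ∧ T))
  →2  ¬¬T ∧ ¬(F ∧ T)
  →3  T ∧ ¬(F ∧ T)
  →4  ¬(F ∧ T)
  →5  ¬F ∨ ¬T
  →6  T ∨ ¬T
  →7  T

Answer: SAME — A ⇓ T, B ⇓ T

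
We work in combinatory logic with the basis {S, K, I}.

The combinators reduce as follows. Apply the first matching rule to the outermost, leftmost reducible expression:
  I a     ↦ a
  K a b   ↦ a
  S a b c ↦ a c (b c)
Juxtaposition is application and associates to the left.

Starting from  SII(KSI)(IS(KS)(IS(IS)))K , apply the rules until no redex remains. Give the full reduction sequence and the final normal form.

Answer: normal form = SK(S(SSK))  (in 11 steps)

Derivation:
  start: SII(KSI)(IS(KS)(IS(IS)))K
  →1  I(KSI)(I(KSI))(IS(KS)(IS(IS)))K
  →2  KSI(I(KSI))(IS(KS)(IS(IS)))K
  →3  S(I(KSI))(IS(KS)(IS(IS)))K
  →4  I(KSI)K(IS(KS)(IS(IS))K)
  →5  KSIK(IS(KS)(IS(IS))K)
  →6  SK(IS(KS)(IS(IS))K)
  →7  SK(S(KS)(IS(IS))K)
  →8  SK(KSK(IS(IS)K))
  →9  SK(S(IS(IS)K))
  →10  SK(S(S(IS)K))
  →11  SK(S(SSK))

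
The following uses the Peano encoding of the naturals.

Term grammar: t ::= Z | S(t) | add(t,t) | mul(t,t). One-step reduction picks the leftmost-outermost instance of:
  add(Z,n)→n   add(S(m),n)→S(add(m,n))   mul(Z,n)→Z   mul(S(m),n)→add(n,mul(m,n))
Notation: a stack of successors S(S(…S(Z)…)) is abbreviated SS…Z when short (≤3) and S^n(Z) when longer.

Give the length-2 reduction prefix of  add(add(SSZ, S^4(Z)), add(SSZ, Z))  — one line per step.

  start: add(add(SSZ, S^4(Z)), add(SSZ, Z))
  [1] add(S(add(SZ, S^4(Z))), add(SSZ, Z))
  [2] S(add(add(SZ, S^4(Z)), add(SSZ, Z)))

Answer: after 2 steps: S(add(add(SZ, S^4(Z)), add(SSZ, Z)))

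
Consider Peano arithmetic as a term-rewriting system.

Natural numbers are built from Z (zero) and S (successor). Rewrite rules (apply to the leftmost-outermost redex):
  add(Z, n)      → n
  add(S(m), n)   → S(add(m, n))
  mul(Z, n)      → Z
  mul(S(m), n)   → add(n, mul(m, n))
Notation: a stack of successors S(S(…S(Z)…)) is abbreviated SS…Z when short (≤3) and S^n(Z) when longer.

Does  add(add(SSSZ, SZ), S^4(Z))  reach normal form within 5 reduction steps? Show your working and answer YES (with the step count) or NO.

Answer: NO — after 5 steps the term is S(S(add(S(add(Z, SZ)), S^4(Z)))), not yet normal

Derivation:
  start: add(add(SSSZ, SZ), S^4(Z))
  [1] add(S(add(SSZ, SZ)), S^4(Z))
  [2] S(add(add(SSZ, SZ), S^4(Z)))
  [3] S(add(S(add(SZ, SZ)), S^4(Z)))
  [4] S(S(add(add(SZ, SZ), S^4(Z))))
  [5] S(S(add(S(add(Z, SZ)), S^4(Z))))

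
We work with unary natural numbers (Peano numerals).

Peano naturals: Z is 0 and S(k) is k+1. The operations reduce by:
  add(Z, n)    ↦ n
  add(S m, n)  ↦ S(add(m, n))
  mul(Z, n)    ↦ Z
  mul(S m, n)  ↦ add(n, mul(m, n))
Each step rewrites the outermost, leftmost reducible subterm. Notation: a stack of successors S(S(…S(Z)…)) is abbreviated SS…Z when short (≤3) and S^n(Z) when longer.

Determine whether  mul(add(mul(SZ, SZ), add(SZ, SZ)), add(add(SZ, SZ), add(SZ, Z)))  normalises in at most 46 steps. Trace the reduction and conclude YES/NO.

Answer: YES — reaches normal form S^9(Z) in 45 ≤ 46 steps

Reduction:
  start: mul(add(mul(SZ, SZ), add(SZ, SZ)), add(add(SZ, SZ), add(SZ, Z)))
  [1] mul(add(add(SZ, mul(Z, SZ)), add(SZ, SZ)), add(add(SZ, SZ), add(SZ, Z)))
  [2] mul(add(S(add(Z, mul(Z, SZ))), add(SZ, SZ)), add(add(SZ, SZ), add(SZ, Z)))
  [3] mul(S(add(add(Z, mul(Z, SZ)), add(SZ, SZ))), add(add(SZ, SZ), add(SZ, Z)))
  [4] add(add(add(SZ, SZ), add(SZ, Z)), mul(add(add(Z, mul(Z, SZ)), add(SZ, SZ)), add(add(SZ, SZ), add(SZ, Z))))
  [5] add(add(S(add(Z, SZ)), add(SZ, Z)), mul(add(add(Z, mul(Z, SZ)), add(SZ, SZ)), add(add(SZ, SZ), add(SZ, Z))))
  [6] add(S(add(add(Z, SZ), add(SZ, Z))), mul(add(add(Z, mul(Z, SZ)), add(SZ, SZ)), add(add(SZ, SZ), add(SZ, Z))))
  [7] S(add(add(add(Z, SZ), add(SZ, Z)), mul(add(add(Z, mul(Z, SZ)), add(SZ, SZ)), add(add(SZ, SZ), add(SZ, Z)))))
  [8] S(add(add(SZ, add(SZ, Z)), mul(add(add(Z, mul(Z, SZ)), add(SZ, SZ)), add(add(SZ, SZ), add(SZ, Z)))))
  [9] S(add(S(add(Z, add(SZ, Z))), mul(add(add(Z, mul(Z, SZ)), add(SZ, SZ)), add(add(SZ, SZ), add(SZ, Z)))))
  [10] S(S(add(add(Z, add(SZ, Z)), mul(add(add(Z, mul(Z, SZ)), add(SZ, SZ)), add(add(SZ, SZ), add(SZ, Z))))))
  [11] S(S(add(add(SZ, Z), mul(add(add(Z, mul(Z, SZ)), add(SZ, SZ)), add(add(SZ, SZ), add(SZ, Z))))))
  [12] S(S(add(S(add(Z, Z)), mul(add(add(Z, mul(Z, SZ)), add(SZ, SZ)), add(add(SZ, SZ), add(SZ, Z))))))
  [13] S(S(S(add(add(Z, Z), mul(add(add(Z, mul(Z, SZ)), add(SZ, SZ)), add(add(SZ, SZ), add(SZ, Z)))))))
  [14] S(S(S(add(Z, mul(add(add(Z, mul(Z, SZ)), add(SZ, SZ)), add(add(SZ, SZ), add(SZ, Z)))))))
  [15] S(S(S(mul(add(add(Z, mul(Z, SZ)), add(SZ, SZ)), add(add(SZ, SZ), add(SZ, Z))))))
  [16] S(S(S(mul(add(mul(Z, SZ), add(SZ, SZ)), add(add(SZ, SZ), add(SZ, Z))))))
  [17] S(S(S(mul(add(Z, add(SZ, SZ)), add(add(SZ, SZ), add(SZ, Z))))))
  [18] S(S(S(mul(add(SZ, SZ), add(add(SZ, SZ), add(SZ, Z))))))
  [19] S(S(S(mul(S(add(Z, SZ)), add(add(SZ, SZ), add(SZ, Z))))))
  [20] S(S(S(add(add(add(SZ, SZ), add(SZ, Z)), mul(add(Z, SZ), add(add(SZ, SZ), add(SZ, Z)))))))
  [21] S(S(S(add(add(S(add(Z, SZ)), add(SZ, Z)), mul(add(Z, SZ), add(add(SZ, SZ), add(SZ, Z)))))))
  [22] S(S(S(add(S(add(add(Z, SZ), add(SZ, Z))), mul(add(Z, SZ), add(add(SZ, SZ), add(SZ, Z)))))))
  [23] S(S(S(S(add(add(add(Z, SZ), add(SZ, Z)), mul(add(Z, SZ), add(add(SZ, SZ), add(SZ, Z))))))))
  [24] S(S(S(S(add(add(SZ, add(SZ, Z)), mul(add(Z, SZ), add(add(SZ, SZ), add(SZ, Z))))))))
  [25] S(S(S(S(add(S(add(Z, add(SZ, Z))), mul(add(Z, SZ), add(add(SZ, SZ), add(SZ, Z))))))))
  [26] S(S(S(S(S(add(add(Z, add(SZ, Z)), mul(add(Z, SZ), add(add(SZ, SZ), add(SZ, Z)))))))))
  [27] S(S(S(S(S(add(add(SZ, Z), mul(add(Z, SZ), add(add(SZ, SZ), add(SZ, Z)))))))))
  [28] S(S(S(S(S(add(S(add(Z, Z)), mul(add(Z, SZ), add(add(SZ, SZ), add(SZ, Z)))))))))
  [29] S(S(S(S(S(S(add(add(Z, Z), mul(add(Z, SZ), add(add(SZ, SZ), add(SZ, Z))))))))))
  [30] S(S(S(S(S(S(add(Z, mul(add(Z, SZ), add(add(SZ, SZ), add(SZ, Z))))))))))
  [31] S(S(S(S(S(S(mul(add(Z, SZ), add(add(SZ, SZ), add(SZ, Z)))))))))
  [32] S(S(S(S(S(S(mul(SZ, add(add(SZ, SZ), add(SZ, Z)))))))))
  [33] S(S(S(S(S(S(add(add(add(SZ, SZ), add(SZ, Z)), mul(Z, add(add(SZ, SZ), add(SZ, Z))))))))))
  [34] S(S(S(S(S(S(add(add(S(add(Z, SZ)), add(SZ, Z)), mul(Z, add(add(SZ, SZ), add(SZ, Z))))))))))
  [35] S(S(S(S(S(S(add(S(add(add(Z, SZ), add(SZ, Z))), mul(Z, add(add(SZ, SZ), add(SZ, Z))))))))))
  [36] S(S(S(S(S(S(S(add(add(add(Z, SZ), add(SZ, Z)), mul(Z, add(add(SZ, SZ), add(SZ, Z)))))))))))
  [37] S(S(S(S(S(S(S(add(add(SZ, add(SZ, Z)), mul(Z, add(add(SZ, SZ), add(SZ, Z)))))))))))
  [38] S(S(S(S(S(S(S(add(S(add(Z, add(SZ, Z))), mul(Z, add(add(SZ, SZ), add(SZ, Z)))))))))))
  [39] S(S(S(S(S(S(S(S(add(add(Z, add(SZ, Z)), mul(Z, add(add(SZ, SZ), add(SZ, Z))))))))))))
  [40] S(S(S(S(S(S(S(S(add(add(SZ, Z), mul(Z, add(add(SZ, SZ), add(SZ, Z))))))))))))
  [41] S(S(S(S(S(S(S(S(add(S(add(Z, Z)), mul(Z, add(add(SZ, SZ), add(SZ, Z))))))))))))
  [42] S(S(S(S(S(S(S(S(S(add(add(Z, Z), mul(Z, add(add(SZ, SZ), add(SZ, Z)))))))))))))
  [43] S(S(S(S(S(S(S(S(S(add(Z, mul(Z, add(add(SZ, SZ), add(SZ, Z)))))))))))))
  [44] S(S(S(S(S(S(S(S(S(mul(Z, add(add(SZ, SZ), add(SZ, Z))))))))))))
  [45] S^9(Z)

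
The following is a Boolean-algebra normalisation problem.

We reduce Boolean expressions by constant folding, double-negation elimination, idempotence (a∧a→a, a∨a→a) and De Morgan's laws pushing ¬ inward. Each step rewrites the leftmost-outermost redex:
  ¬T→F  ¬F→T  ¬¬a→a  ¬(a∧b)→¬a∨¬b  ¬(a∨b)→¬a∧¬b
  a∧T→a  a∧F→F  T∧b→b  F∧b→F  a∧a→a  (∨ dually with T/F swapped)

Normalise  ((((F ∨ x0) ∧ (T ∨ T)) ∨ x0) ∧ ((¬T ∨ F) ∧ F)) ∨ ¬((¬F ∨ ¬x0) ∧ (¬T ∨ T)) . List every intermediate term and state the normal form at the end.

  start: ((((F ∨ x0) ∧ (T ∨ T)) ∨ x0) ∧ ((¬T ∨ F) ∧ F)) ∨ ¬((¬F ∨ ¬x0) ∧ (¬T ∨ T))
  →1  (((x0 ∧ (T ∨ T)) ∨ x0) ∧ ((¬T ∨ F) ∧ F)) ∨ ¬((¬F ∨ ¬x0) ∧ (¬T ∨ T))
  →2  (((x0 ∧ T) ∨ x0) ∧ ((¬T ∨ F) ∧ F)) ∨ ¬((¬F ∨ ¬x0) ∧ (¬T ∨ T))
  →3  ((x0 ∨ x0) ∧ ((¬T ∨ F) ∧ F)) ∨ ¬((¬F ∨ ¬x0) ∧ (¬T ∨ T))
  →4  (x0 ∧ ((¬T ∨ F) ∧ F)) ∨ ¬((¬F ∨ ¬x0) ∧ (¬T ∨ T))
  →5  (x0 ∧ F) ∨ ¬((¬F ∨ ¬x0) ∧ (¬T ∨ T))
  →6  F ∨ ¬((¬F ∨ ¬x0) ∧ (¬T ∨ T))
  →7  ¬((¬F ∨ ¬x0) ∧ (¬T ∨ T))
  →8  ¬(¬F ∨ ¬x0) ∨ ¬(¬T ∨ T)
  →9  (¬¬F ∧ ¬¬x0) ∨ ¬(¬T ∨ T)
  →10  (F ∧ ¬¬x0) ∨ ¬(¬T ∨ T)
  →11  F ∨ ¬(¬T ∨ T)
  →12  ¬(¬T ∨ T)
  →13  ¬¬T ∧ ¬T
  →14  T ∧ ¬T
  →15  ¬T
  →16  F

Answer: normal form = F  (in 16 steps)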